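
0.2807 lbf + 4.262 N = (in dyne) 1 lbf = 4.4482216 N, so 0.2807 lbf = 0.2807 * 4.4482216 = 1.2486158 N. 4.262 N is already in N. Sum: 1.2486158 + 4.262 = 5.5106158 N. 1 dyne = 1e-05 N, so 5.5106158 N = 5.5106158 / 1e-05 = 551061.58 dyne ≈ 5.511e+05 dyne (4 s.f.). Final answer: 5.511e+05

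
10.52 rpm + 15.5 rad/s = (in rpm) 158.5. Check: 1 rpm = 0.10471976 rad/s, so 10.52 rpm = 10.52 * 0.10471976 = 1.1016518 rad/s. 15.5 rad/s is already in rad/s. Sum: 1.1016518 + 15.5 = 16.601652 rad/s. 1 rpm = 0.10471976 rad/s, so 16.601652 rad/s = 16.601652 / 0.10471976 = 158.5341 rpm ≈ 158.5 rpm (4 s.f.).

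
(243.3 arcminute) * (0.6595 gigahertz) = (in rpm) 1 arcminute = 0.00029088821 rad, so 243.3 arcminute = 243.3 * 0.00029088821 = 0.070773101 rad. 1 gigahertz = 1e+09 Hz, so 0.6595 gigahertz = 0.6595 * 1e+09 = 6.595e+08 Hz. Combine: 0.070773101 rad * 6.595e+08 Hz = 46674860 rad/s. 1 rpm = 0.10471976 rad/s, so 46674860 rad/s = 46674860 / 0.10471976 = 4.4571208e+08 rpm ≈ 4.457e+08 rpm (4 s.f.). Final answer: 4.457e+08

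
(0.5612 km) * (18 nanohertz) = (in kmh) 3.637e-05. Check: 1 km = 1000 m, so 0.5612 km = 0.5612 * 1000 = 561.2 m. 1 nanohertz = 1e-09 Hz, so 18 nanohertz = 18 * 1e-09 = 1.8e-08 Hz. Combine: 561.2 m * 1.8e-08 Hz = 1.01016e-05 m/s. 1 kmh = 0.27777778 m/s, so 1.01016e-05 m/s = 1.01016e-05 / 0.27777778 = 3.636576e-05 kmh ≈ 3.637e-05 kmh (4 s.f.).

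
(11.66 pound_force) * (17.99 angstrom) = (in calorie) 2.23e-08. Check: 1 pound_force = 4.4482216 N, so 11.66 pound_force = 11.66 * 4.4482216 = 51.866264 N. 1 angstrom = 1e-10 m, so 17.99 angstrom = 17.99 * 1e-10 = 1.799e-09 m. Combine: 51.866264 N * 1.799e-09 m = 9.3307409e-08 J. 1 calorie = 4.184 J, so 9.3307409e-08 J = 9.3307409e-08 / 4.184 = 2.2301006e-08 calorie ≈ 2.23e-08 calorie (4 s.f.).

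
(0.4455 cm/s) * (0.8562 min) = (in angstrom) 2.289e+09. Check: 1 cm/s = 0.01 m/s, so 0.4455 cm/s = 0.4455 * 0.01 = 0.004455 m/s. 1 min = 60 s, so 0.8562 min = 0.8562 * 60 = 51.372 s. Combine: 0.004455 m/s * 51.372 s = 0.22886226 m. 1 angstrom = 1e-10 m, so 0.22886226 m = 0.22886226 / 1e-10 = 2.2886226e+09 angstrom ≈ 2.289e+09 angstrom (4 s.f.).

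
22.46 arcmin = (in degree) 0.3743. Check: 1 arcmin = 0.00029088821 rad, so 22.46 arcmin = 22.46 * 0.00029088821 = 0.0065333492 rad. 1 degree = 0.017453293 rad, so 0.0065333492 rad = 0.0065333492 / 0.017453293 = 0.37433333 degree ≈ 0.3743 degree (4 s.f.).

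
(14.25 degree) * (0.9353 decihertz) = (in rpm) 0.2221. Check: 1 degree = 0.017453293 rad, so 14.25 degree = 14.25 * 0.017453293 = 0.24870942 rad. 1 decihertz = 0.1 Hz, so 0.9353 decihertz = 0.9353 * 0.1 = 0.09353 Hz. Combine: 0.24870942 rad * 0.09353 Hz = 0.023261792 rad/s. 1 rpm = 0.10471976 rad/s, so 0.023261792 rad/s = 0.023261792 / 0.10471976 = 0.22213375 rpm ≈ 0.2221 rpm (4 s.f.).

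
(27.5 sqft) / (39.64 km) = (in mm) 1 sqft = 0.09290304 m^2, so 27.5 sqft = 27.5 * 0.09290304 = 2.5548336 m^2. 1 km = 1000 m, so 39.64 km = 39.64 * 1000 = 39640 m. Combine: 2.5548336 m^2 / 39640 m = 6.4450898e-05 m. 1 mm = 0.001 m, so 6.4450898e-05 m = 6.4450898e-05 / 0.001 = 0.064450898 mm ≈ 0.06445 mm (4 s.f.). Final answer: 0.06445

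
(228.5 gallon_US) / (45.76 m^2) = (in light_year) 1.998e-18. Check: 1 gallon_US = 0.0037854118 m^3, so 228.5 gallon_US = 228.5 * 0.0037854118 = 0.86496659 m^3. 45.76 m^2 is already in m^2. Combine: 0.86496659 m^3 / 45.76 m^2 = 0.018902242 m. 1 light_year = 9.4607305e+15 m, so 0.018902242 m = 0.018902242 / 9.4607305e+15 = 1.9979686e-18 light_year ≈ 1.998e-18 light_year (4 s.f.).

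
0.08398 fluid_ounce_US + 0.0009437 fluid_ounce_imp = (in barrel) 1 fluid_ounce_US = 2.957353e-05 m^3, so 0.08398 fluid_ounce_US = 0.08398 * 2.957353e-05 = 2.483585e-06 m^3. 1 fluid_ounce_imp = 2.8413063e-05 m^3, so 0.0009437 fluid_ounce_imp = 0.0009437 * 2.8413063e-05 = 2.6813407e-08 m^3. Sum: 2.483585e-06 + 2.6813407e-08 = 2.5103984e-06 m^3. 1 barrel = 0.15898729 m^3, so 2.5103984e-06 m^3 = 2.5103984e-06 / 0.15898729 = 1.5789931e-05 barrel ≈ 1.579e-05 barrel (4 s.f.). Final answer: 1.579e-05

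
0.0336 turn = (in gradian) 1 turn = 6.2831853 rad, so 0.0336 turn = 0.0336 * 6.2831853 = 0.21111503 rad. 1 gradian = 0.015707963 rad, so 0.21111503 rad = 0.21111503 / 0.015707963 = 13.44 gradian. Final answer: 13.44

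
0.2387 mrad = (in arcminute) 0.8206. Check: 1 mrad = 0.001 rad, so 0.2387 mrad = 0.2387 * 0.001 = 0.0002387 rad. 1 arcminute = 0.00029088821 rad, so 0.0002387 rad = 0.0002387 / 0.00029088821 = 0.82059015 arcminute ≈ 0.8206 arcminute (4 s.f.).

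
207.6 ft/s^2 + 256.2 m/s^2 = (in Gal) 1 ft/s^2 = 0.3048 m/s^2, so 207.6 ft/s^2 = 207.6 * 0.3048 = 63.27648 m/s^2. 256.2 m/s^2 is already in m/s^2. Sum: 63.27648 + 256.2 = 319.47648 m/s^2. 1 Gal = 0.01 m/s^2, so 319.47648 m/s^2 = 319.47648 / 0.01 = 31947.648 Gal ≈ 3.195e+04 Gal (4 s.f.). Final answer: 3.195e+04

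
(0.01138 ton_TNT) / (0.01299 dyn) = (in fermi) 3.665e+29. Check: 1 ton_TNT = 4.184e+09 J, so 0.01138 ton_TNT = 0.01138 * 4.184e+09 = 47613920 J. 1 dyn = 1e-05 N, so 0.01299 dyn = 0.01299 * 1e-05 = 1.299e-07 N. Combine: 47613920 J / 1.299e-07 N = 3.6654288e+14 m. 1 fermi = 1e-15 m, so 3.6654288e+14 m = 3.6654288e+14 / 1e-15 = 3.6654288e+29 fermi ≈ 3.665e+29 fermi (4 s.f.).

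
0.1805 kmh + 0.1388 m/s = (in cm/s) 1 kmh = 0.27777778 m/s, so 0.1805 kmh = 0.1805 * 0.27777778 = 0.050138889 m/s. 0.1388 m/s is already in m/s. Sum: 0.050138889 + 0.1388 = 0.18893889 m/s. 1 cm/s = 0.01 m/s, so 0.18893889 m/s = 0.18893889 / 0.01 = 18.893889 cm/s ≈ 18.89 cm/s (4 s.f.). Final answer: 18.89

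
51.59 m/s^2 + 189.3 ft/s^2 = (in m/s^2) 109.3. Check: 51.59 m/s^2 is already in m/s^2. 1 ft/s^2 = 0.3048 m/s^2, so 189.3 ft/s^2 = 189.3 * 0.3048 = 57.69864 m/s^2. Sum: 51.59 + 57.69864 = 109.28864 m/s^2. Result: 109.28864 m/s^2 ≈ 109.3 m/s^2 (4 s.f.).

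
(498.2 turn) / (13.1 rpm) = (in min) 1 turn = 6.2831853 rad, so 498.2 turn = 498.2 * 6.2831853 = 3130.2829 rad. 1 rpm = 0.10471976 rad/s, so 13.1 rpm = 13.1 * 0.10471976 = 1.3718288 rad/s. Combine: 3130.2829 rad / 1.3718288 rad/s = 2281.8321 s. 1 min = 60 s, so 2281.8321 s = 2281.8321 / 60 = 38.030534 min ≈ 38.03 min (4 s.f.). Final answer: 38.03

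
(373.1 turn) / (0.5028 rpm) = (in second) 1 turn = 6.2831853 rad, so 373.1 turn = 373.1 * 6.2831853 = 2344.2564 rad. 1 rpm = 0.10471976 rad/s, so 0.5028 rpm = 0.5028 * 0.10471976 = 0.052653093 rad/s. Combine: 2344.2564 rad / 0.052653093 rad/s = 44522.673 s. 44522.673 s = 44522.673 second ≈ 4.452e+04 second (4 s.f.). Final answer: 4.452e+04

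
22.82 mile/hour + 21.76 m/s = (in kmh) 115.1. Check: 1 mile/hour = 0.44704 m/s, so 22.82 mile/hour = 22.82 * 0.44704 = 10.201453 m/s. 21.76 m/s is already in m/s. Sum: 10.201453 + 21.76 = 31.961453 m/s. 1 kmh = 0.27777778 m/s, so 31.961453 m/s = 31.961453 / 0.27777778 = 115.06123 kmh ≈ 115.1 kmh (4 s.f.).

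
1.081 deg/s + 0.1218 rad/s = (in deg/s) 8.06. Check: 1 deg/s = 0.017453293 rad/s, so 1.081 deg/s = 1.081 * 0.017453293 = 0.018867009 rad/s. 0.1218 rad/s is already in rad/s. Sum: 0.018867009 + 0.1218 = 0.14066701 rad/s. 1 deg/s = 0.017453293 rad/s, so 0.14066701 rad/s = 0.14066701 / 0.017453293 = 8.0596259 deg/s ≈ 8.06 deg/s (4 s.f.).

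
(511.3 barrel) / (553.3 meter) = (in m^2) 1 barrel = 0.15898729 m^3, so 511.3 barrel = 511.3 * 0.15898729 = 81.290204 m^3. 553.3 meter = 553.3 m. Combine: 81.290204 m^3 / 553.3 m = 0.14691886 m^2. Result: 0.14691886 m^2 ≈ 0.1469 m^2 (4 s.f.). Final answer: 0.1469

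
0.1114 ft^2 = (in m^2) 1 ft^2 = 0.09290304 m^2, so 0.1114 ft^2 = 0.1114 * 0.09290304 = 0.010349399 m^2. Result: 0.010349399 m^2 ≈ 0.01035 m^2 (4 s.f.). Final answer: 0.01035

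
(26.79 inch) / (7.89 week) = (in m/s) 1 inch = 0.0254 m, so 26.79 inch = 26.79 * 0.0254 = 0.680466 m. 1 week = 604800 s, so 7.89 week = 7.89 * 604800 = 4771872 s. Combine: 0.680466 m / 4771872 s = 1.4259938e-07 m/s. Result: 1.4259938e-07 m/s ≈ 1.426e-07 m/s (4 s.f.). Final answer: 1.426e-07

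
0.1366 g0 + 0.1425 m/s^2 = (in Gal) 1 g0 = 9.80665 m/s^2, so 0.1366 g0 = 0.1366 * 9.80665 = 1.3395884 m/s^2. 0.1425 m/s^2 is already in m/s^2. Sum: 1.3395884 + 0.1425 = 1.4820884 m/s^2. 1 Gal = 0.01 m/s^2, so 1.4820884 m/s^2 = 1.4820884 / 0.01 = 148.20884 Gal ≈ 148.2 Gal (4 s.f.). Final answer: 148.2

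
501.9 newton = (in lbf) 501.9 newton = 501.9 N. 1 lbf = 4.4482216 N, so 501.9 N = 501.9 / 4.4482216 = 112.83161 lbf ≈ 112.8 lbf (4 s.f.). Final answer: 112.8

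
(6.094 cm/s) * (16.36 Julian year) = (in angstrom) 3.146e+17. Check: 1 cm/s = 0.01 m/s, so 6.094 cm/s = 6.094 * 0.01 = 0.06094 m/s. 1 Julian year = 31557600 s, so 16.36 Julian year = 16.36 * 31557600 = 5.1628234e+08 s. Combine: 0.06094 m/s * 5.1628234e+08 s = 31462246 m. 1 angstrom = 1e-10 m, so 31462246 m = 31462246 / 1e-10 = 3.1462246e+17 angstrom ≈ 3.146e+17 angstrom (4 s.f.).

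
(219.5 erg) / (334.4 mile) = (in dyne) 1 erg = 1e-07 J, so 219.5 erg = 219.5 * 1e-07 = 2.195e-05 J. 1 mile = 1609.344 m, so 334.4 mile = 334.4 * 1609.344 = 538164.63 m. Combine: 2.195e-05 J / 538164.63 m = 4.0786775e-11 N. 1 dyne = 1e-05 N, so 4.0786775e-11 N = 4.0786775e-11 / 1e-05 = 4.0786775e-06 dyne ≈ 4.079e-06 dyne (4 s.f.). Final answer: 4.079e-06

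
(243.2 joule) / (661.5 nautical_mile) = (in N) 0.0001985. Check: 243.2 joule = 243.2 J. 1 nautical_mile = 1852 m, so 661.5 nautical_mile = 661.5 * 1852 = 1225098 m. Combine: 243.2 J / 1225098 m = 0.00019851473 N. Result: 0.00019851473 N ≈ 0.0001985 N (4 s.f.).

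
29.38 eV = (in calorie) 1 eV = 1.6021766e-19 J, so 29.38 eV = 29.38 * 1.6021766e-19 = 4.707195e-18 J. 1 calorie = 4.184 J, so 4.707195e-18 J = 4.707195e-18 / 4.184 = 1.1250466e-18 calorie ≈ 1.125e-18 calorie (4 s.f.). Final answer: 1.125e-18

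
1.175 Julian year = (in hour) 1.03e+04. Check: 1 Julian year = 31557600 s, so 1.175 Julian year = 1.175 * 31557600 = 37080180 s. 1 hour = 3600 s, so 37080180 s = 37080180 / 3600 = 10300.05 hour ≈ 1.03e+04 hour (4 s.f.).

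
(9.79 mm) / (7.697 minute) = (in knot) 1 mm = 0.001 m, so 9.79 mm = 9.79 * 0.001 = 0.00979 m. 1 minute = 60 s, so 7.697 minute = 7.697 * 60 = 461.82 s. Combine: 0.00979 m / 461.82 s = 2.1198735e-05 m/s. 1 knot = 0.51444444 m/s, so 2.1198735e-05 m/s = 2.1198735e-05 / 0.51444444 = 4.1207045e-05 knot ≈ 4.121e-05 knot (4 s.f.). Final answer: 4.121e-05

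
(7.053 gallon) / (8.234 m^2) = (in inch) 1 gallon = 0.0037854118 m^3, so 7.053 gallon = 7.053 * 0.0037854118 = 0.026698509 m^3. 8.234 m^2 is already in m^2. Combine: 0.026698509 m^3 / 8.234 m^2 = 0.0032424714 m. 1 inch = 0.0254 m, so 0.0032424714 m = 0.0032424714 / 0.0254 = 0.12765635 inch ≈ 0.1277 inch (4 s.f.). Final answer: 0.1277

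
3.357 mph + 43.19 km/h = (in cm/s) 1350. Check: 1 mph = 0.44704 m/s, so 3.357 mph = 3.357 * 0.44704 = 1.5007133 m/s. 1 km/h = 0.27777778 m/s, so 43.19 km/h = 43.19 * 0.27777778 = 11.997222 m/s. Sum: 1.5007133 + 11.997222 = 13.497936 m/s. 1 cm/s = 0.01 m/s, so 13.497936 m/s = 13.497936 / 0.01 = 1349.7936 cm/s ≈ 1350 cm/s (4 s.f.).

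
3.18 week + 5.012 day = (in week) 1 week = 604800 s, so 3.18 week = 3.18 * 604800 = 1923264 s. 1 day = 86400 s, so 5.012 day = 5.012 * 86400 = 433036.8 s. Sum: 1923264 + 433036.8 = 2356300.8 s. 1 week = 604800 s, so 2356300.8 s = 2356300.8 / 604800 = 3.896 week. Final answer: 3.896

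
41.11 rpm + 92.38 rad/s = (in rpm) 1 rpm = 0.10471976 rad/s, so 41.11 rpm = 41.11 * 0.10471976 = 4.3050291 rad/s. 92.38 rad/s is already in rad/s. Sum: 4.3050291 + 92.38 = 96.685029 rad/s. 1 rpm = 0.10471976 rad/s, so 96.685029 rad/s = 96.685029 / 0.10471976 = 923.27402 rpm ≈ 923.3 rpm (4 s.f.). Final answer: 923.3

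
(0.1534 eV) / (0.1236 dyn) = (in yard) 2.175e-14. Check: 1 eV = 1.6021766e-19 J, so 0.1534 eV = 0.1534 * 1.6021766e-19 = 2.457739e-20 J. 1 dyn = 1e-05 N, so 0.1236 dyn = 0.1236 * 1e-05 = 1.236e-06 N. Combine: 2.457739e-20 J / 1.236e-06 N = 1.9884619e-14 m. 1 yard = 0.9144 m, so 1.9884619e-14 m = 1.9884619e-14 / 0.9144 = 2.1746084e-14 yard ≈ 2.175e-14 yard (4 s.f.).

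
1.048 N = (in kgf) 0.1069. Check: 1 kgf = 9.80665 N, so 1.048 N = 1.048 / 9.80665 = 0.10686626 kgf ≈ 0.1069 kgf (4 s.f.).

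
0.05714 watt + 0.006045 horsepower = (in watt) 4.565. Check: 0.05714 watt = 0.05714 W. 1 horsepower = 745.69987 W, so 0.006045 horsepower = 0.006045 * 745.69987 = 4.5077557 W. Sum: 0.05714 + 4.5077557 = 4.5648957 W. 4.5648957 W = 4.5648957 watt ≈ 4.565 watt (4 s.f.).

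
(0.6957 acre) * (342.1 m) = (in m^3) 1 acre = 4046.8564 m^2, so 0.6957 acre = 0.6957 * 4046.8564 = 2815.398 m^2. 342.1 m is already in m. Combine: 2815.398 m^2 * 342.1 m = 963147.66 m^3. Result: 963147.66 m^3 ≈ 9.631e+05 m^3 (4 s.f.). Final answer: 9.631e+05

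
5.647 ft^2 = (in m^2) 1 ft^2 = 0.09290304 m^2, so 5.647 ft^2 = 5.647 * 0.09290304 = 0.52462347 m^2. Result: 0.52462347 m^2 ≈ 0.5246 m^2 (4 s.f.). Final answer: 0.5246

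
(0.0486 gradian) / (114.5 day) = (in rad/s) 1 gradian = 0.015707963 rad, so 0.0486 gradian = 0.0486 * 0.015707963 = 0.00076340701 rad. 1 day = 86400 s, so 114.5 day = 114.5 * 86400 = 9892800 s. Combine: 0.00076340701 rad / 9892800 s = 7.7167942e-11 rad/s. Result: 7.7167942e-11 rad/s ≈ 7.717e-11 rad/s (4 s.f.). Final answer: 7.717e-11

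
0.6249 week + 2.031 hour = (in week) 0.637. Check: 1 week = 604800 s, so 0.6249 week = 0.6249 * 604800 = 377939.52 s. 1 hour = 3600 s, so 2.031 hour = 2.031 * 3600 = 7311.6 s. Sum: 377939.52 + 7311.6 = 385251.12 s. 1 week = 604800 s, so 385251.12 s = 385251.12 / 604800 = 0.63698929 week ≈ 0.637 week (4 s.f.).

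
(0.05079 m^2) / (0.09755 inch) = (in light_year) 0.05079 m^2 is already in m^2. 1 inch = 0.0254 m, so 0.09755 inch = 0.09755 * 0.0254 = 0.00247777 m. Combine: 0.05079 m^2 / 0.00247777 m = 20.498271 m. 1 light_year = 9.4607305e+15 m, so 20.498271 m = 20.498271 / 9.4607305e+15 = 2.1666689e-15 light_year ≈ 2.167e-15 light_year (4 s.f.). Final answer: 2.167e-15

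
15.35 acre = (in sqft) 6.686e+05. Check: 1 acre = 4046.8564 m^2, so 15.35 acre = 15.35 * 4046.8564 = 62119.246 m^2. 1 sqft = 0.09290304 m^2, so 62119.246 m^2 = 62119.246 / 0.09290304 = 668646 sqft ≈ 6.686e+05 sqft (4 s.f.).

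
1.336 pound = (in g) 1 pound = 0.45359237 kg, so 1.336 pound = 1.336 * 0.45359237 = 0.60599941 kg. 1 g = 0.001 kg, so 0.60599941 kg = 0.60599941 / 0.001 = 605.99941 g ≈ 606 g (4 s.f.). Final answer: 606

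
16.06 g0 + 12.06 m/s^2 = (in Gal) 1 g0 = 9.80665 m/s^2, so 16.06 g0 = 16.06 * 9.80665 = 157.4948 m/s^2. 12.06 m/s^2 is already in m/s^2. Sum: 157.4948 + 12.06 = 169.5548 m/s^2. 1 Gal = 0.01 m/s^2, so 169.5548 m/s^2 = 169.5548 / 0.01 = 16955.48 Gal ≈ 1.696e+04 Gal (4 s.f.). Final answer: 1.696e+04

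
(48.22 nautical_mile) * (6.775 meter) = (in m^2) 6.05e+05. Check: 1 nautical_mile = 1852 m, so 48.22 nautical_mile = 48.22 * 1852 = 89303.44 m. 6.775 meter = 6.775 m. Combine: 89303.44 m * 6.775 m = 605030.81 m^2. Result: 605030.81 m^2 ≈ 6.05e+05 m^2 (4 s.f.).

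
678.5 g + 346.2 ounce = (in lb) 1 g = 0.001 kg, so 678.5 g = 678.5 * 0.001 = 0.6785 kg. 1 ounce = 0.028349523 kg, so 346.2 ounce = 346.2 * 0.028349523 = 9.8146049 kg. Sum: 0.6785 + 9.8146049 = 10.493105 kg. 1 lb = 0.45359237 kg, so 10.493105 kg = 10.493105 / 0.45359237 = 23.133336 lb ≈ 23.13 lb (4 s.f.). Final answer: 23.13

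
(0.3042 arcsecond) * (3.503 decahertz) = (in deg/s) 0.00296. Check: 1 arcsecond = 4.8481368e-06 rad, so 0.3042 arcsecond = 0.3042 * 4.8481368e-06 = 1.4748032e-06 rad. 1 decahertz = 10 Hz, so 3.503 decahertz = 3.503 * 10 = 35.03 Hz. Combine: 1.4748032e-06 rad * 35.03 Hz = 5.1662357e-05 rad/s. 1 deg/s = 0.017453293 rad/s, so 5.1662357e-05 rad/s = 5.1662357e-05 / 0.017453293 = 0.002960035 deg/s ≈ 0.00296 deg/s (4 s.f.).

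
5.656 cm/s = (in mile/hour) 1 cm/s = 0.01 m/s, so 5.656 cm/s = 5.656 * 0.01 = 0.05656 m/s. 1 mile/hour = 0.44704 m/s, so 0.05656 m/s = 0.05656 / 0.44704 = 0.12652112 mile/hour ≈ 0.1265 mile/hour (4 s.f.). Final answer: 0.1265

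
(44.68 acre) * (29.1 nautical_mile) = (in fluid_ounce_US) 3.295e+14. Check: 1 acre = 4046.8564 m^2, so 44.68 acre = 44.68 * 4046.8564 = 180813.54 m^2. 1 nautical_mile = 1852 m, so 29.1 nautical_mile = 29.1 * 1852 = 53893.2 m. Combine: 180813.54 m^2 * 53893.2 m = 9.7446205e+09 m^3. 1 fluid_ounce_US = 2.957353e-05 m^3, so 9.7446205e+09 m^3 = 9.7446205e+09 / 2.957353e-05 = 3.2950482e+14 fluid_ounce_US ≈ 3.295e+14 fluid_ounce_US (4 s.f.).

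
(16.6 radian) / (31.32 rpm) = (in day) 16.6 radian = 16.6 rad. 1 rpm = 0.10471976 rad/s, so 31.32 rpm = 31.32 * 0.10471976 = 3.2798227 rad/s. Combine: 16.6 rad / 3.2798227 rad/s = 5.0612491 s. 1 day = 86400 s, so 5.0612491 s = 5.0612491 / 86400 = 5.8579273e-05 day ≈ 5.858e-05 day (4 s.f.). Final answer: 5.858e-05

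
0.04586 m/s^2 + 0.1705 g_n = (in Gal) 0.04586 m/s^2 is already in m/s^2. 1 g_n = 9.80665 m/s^2, so 0.1705 g_n = 0.1705 * 9.80665 = 1.6720338 m/s^2. Sum: 0.04586 + 1.6720338 = 1.7178938 m/s^2. 1 Gal = 0.01 m/s^2, so 1.7178938 m/s^2 = 1.7178938 / 0.01 = 171.78938 Gal ≈ 171.8 Gal (4 s.f.). Final answer: 171.8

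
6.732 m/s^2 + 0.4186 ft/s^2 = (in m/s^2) 6.86. Check: 6.732 m/s^2 is already in m/s^2. 1 ft/s^2 = 0.3048 m/s^2, so 0.4186 ft/s^2 = 0.4186 * 0.3048 = 0.12758928 m/s^2. Sum: 6.732 + 0.12758928 = 6.8595893 m/s^2. Result: 6.8595893 m/s^2 ≈ 6.86 m/s^2 (4 s.f.).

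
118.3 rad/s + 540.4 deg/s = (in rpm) 1220. Check: 118.3 rad/s is already in rad/s. 1 deg/s = 0.017453293 rad/s, so 540.4 deg/s = 540.4 * 0.017453293 = 9.4317593 rad/s. Sum: 118.3 + 9.4317593 = 127.73176 rad/s. 1 rpm = 0.10471976 rad/s, so 127.73176 rad/s = 127.73176 / 0.10471976 = 1219.7485 rpm ≈ 1220 rpm (4 s.f.).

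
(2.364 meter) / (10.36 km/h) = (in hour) 2.364 meter = 2.364 m. 1 km/h = 0.27777778 m/s, so 10.36 km/h = 10.36 * 0.27777778 = 2.8777778 m/s. Combine: 2.364 m / 2.8777778 m/s = 0.82146718 s. 1 hour = 3600 s, so 0.82146718 s = 0.82146718 / 3600 = 0.00022818533 hour ≈ 0.0002282 hour (4 s.f.). Final answer: 0.0002282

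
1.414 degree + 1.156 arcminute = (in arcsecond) 5160. Check: 1 degree = 0.017453293 rad, so 1.414 degree = 1.414 * 0.017453293 = 0.024678956 rad. 1 arcminute = 0.00029088821 rad, so 1.156 arcminute = 1.156 * 0.00029088821 = 0.00033626677 rad. Sum: 0.024678956 + 0.00033626677 = 0.025015222 rad. 1 arcsecond = 4.8481368e-06 rad, so 0.025015222 rad = 0.025015222 / 4.8481368e-06 = 5159.76 arcsecond ≈ 5160 arcsecond (4 s.f.).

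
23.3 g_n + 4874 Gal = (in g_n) 28.27. Check: 1 g_n = 9.80665 m/s^2, so 23.3 g_n = 23.3 * 9.80665 = 228.49495 m/s^2. 1 Gal = 0.01 m/s^2, so 4874 Gal = 4874 * 0.01 = 48.74 m/s^2. Sum: 228.49495 + 48.74 = 277.23494 m/s^2. 1 g_n = 9.80665 m/s^2, so 277.23494 m/s^2 = 277.23494 / 9.80665 = 28.270097 g_n ≈ 28.27 g_n (4 s.f.).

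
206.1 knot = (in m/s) 106. Check: 1 knot = 0.51444444 m/s, so 206.1 knot = 206.1 * 0.51444444 = 106.027 m/s. Result: 106.027 m/s ≈ 106 m/s (4 s.f.).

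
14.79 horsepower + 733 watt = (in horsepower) 1 horsepower = 745.69987 W, so 14.79 horsepower = 14.79 * 745.69987 = 11028.901 W. 733 watt = 733 W. Sum: 11028.901 + 733 = 11761.901 W. 1 horsepower = 745.69987 W, so 11761.901 W = 11761.901 / 745.69987 = 15.772969 horsepower ≈ 15.77 horsepower (4 s.f.). Final answer: 15.77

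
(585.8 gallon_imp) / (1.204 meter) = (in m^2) 1 gallon_imp = 0.00454609 m^3, so 585.8 gallon_imp = 585.8 * 0.00454609 = 2.6630995 m^3. 1.204 meter = 1.204 m. Combine: 2.6630995 m^3 / 1.204 m = 2.2118767 m^2. Result: 2.2118767 m^2 ≈ 2.212 m^2 (4 s.f.). Final answer: 2.212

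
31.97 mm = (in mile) 1 mm = 0.001 m, so 31.97 mm = 31.97 * 0.001 = 0.03197 m. 1 mile = 1609.344 m, so 0.03197 m = 0.03197 / 1609.344 = 1.9865237e-05 mile ≈ 1.987e-05 mile (4 s.f.). Final answer: 1.987e-05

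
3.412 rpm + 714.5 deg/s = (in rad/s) 1 rpm = 0.10471976 rad/s, so 3.412 rpm = 3.412 * 0.10471976 = 0.3573038 rad/s. 1 deg/s = 0.017453293 rad/s, so 714.5 deg/s = 714.5 * 0.017453293 = 12.470378 rad/s. Sum: 0.3573038 + 12.470378 = 12.827681 rad/s. Result: 12.827681 rad/s ≈ 12.83 rad/s (4 s.f.). Final answer: 12.83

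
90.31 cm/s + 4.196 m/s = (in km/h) 1 cm/s = 0.01 m/s, so 90.31 cm/s = 90.31 * 0.01 = 0.9031 m/s. 4.196 m/s is already in m/s. Sum: 0.9031 + 4.196 = 5.0991 m/s. 1 km/h = 0.27777778 m/s, so 5.0991 m/s = 5.0991 / 0.27777778 = 18.35676 km/h ≈ 18.36 km/h (4 s.f.). Final answer: 18.36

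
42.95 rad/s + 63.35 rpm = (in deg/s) 42.95 rad/s is already in rad/s. 1 rpm = 0.10471976 rad/s, so 63.35 rpm = 63.35 * 0.10471976 = 6.6339965 rad/s. Sum: 42.95 + 6.6339965 = 49.583996 rad/s. 1 deg/s = 0.017453293 rad/s, so 49.583996 rad/s = 49.583996 / 0.017453293 = 2840.9537 deg/s ≈ 2841 deg/s (4 s.f.). Final answer: 2841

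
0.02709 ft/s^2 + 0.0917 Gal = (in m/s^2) 1 ft/s^2 = 0.3048 m/s^2, so 0.02709 ft/s^2 = 0.02709 * 0.3048 = 0.008257032 m/s^2. 1 Gal = 0.01 m/s^2, so 0.0917 Gal = 0.0917 * 0.01 = 0.000917 m/s^2. Sum: 0.008257032 + 0.000917 = 0.009174032 m/s^2. Result: 0.009174032 m/s^2 ≈ 0.009174 m/s^2 (4 s.f.). Final answer: 0.009174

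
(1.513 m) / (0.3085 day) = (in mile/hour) 0.000127. Check: 1.513 m is already in m. 1 day = 86400 s, so 0.3085 day = 0.3085 * 86400 = 26654.4 s. Combine: 1.513 m / 26654.4 s = 5.6763611e-05 m/s. 1 mile/hour = 0.44704 m/s, so 5.6763611e-05 m/s = 5.6763611e-05 / 0.44704 = 0.00012697658 mile/hour ≈ 0.000127 mile/hour (4 s.f.).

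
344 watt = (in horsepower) 0.4613. Check: 344 watt = 344 W. 1 horsepower = 745.69987 W, so 344 W = 344 / 745.69987 = 0.4613116 horsepower ≈ 0.4613 horsepower (4 s.f.).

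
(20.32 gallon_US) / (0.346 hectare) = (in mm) 1 gallon_US = 0.0037854118 m^3, so 20.32 gallon_US = 20.32 * 0.0037854118 = 0.076919567 m^3. 1 hectare = 10000 m^2, so 0.346 hectare = 0.346 * 10000 = 3460 m^2. Combine: 0.076919567 m^3 / 3460 m^2 = 2.2231089e-05 m. 1 mm = 0.001 m, so 2.2231089e-05 m = 2.2231089e-05 / 0.001 = 0.022231089 mm ≈ 0.02223 mm (4 s.f.). Final answer: 0.02223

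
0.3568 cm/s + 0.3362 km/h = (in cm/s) 1 cm/s = 0.01 m/s, so 0.3568 cm/s = 0.3568 * 0.01 = 0.003568 m/s. 1 km/h = 0.27777778 m/s, so 0.3362 km/h = 0.3362 * 0.27777778 = 0.093388889 m/s. Sum: 0.003568 + 0.093388889 = 0.096956889 m/s. 1 cm/s = 0.01 m/s, so 0.096956889 m/s = 0.096956889 / 0.01 = 9.6956889 cm/s ≈ 9.696 cm/s (4 s.f.). Final answer: 9.696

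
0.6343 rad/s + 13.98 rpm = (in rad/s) 2.098. Check: 0.6343 rad/s is already in rad/s. 1 rpm = 0.10471976 rad/s, so 13.98 rpm = 13.98 * 0.10471976 = 1.4639822 rad/s. Sum: 0.6343 + 1.4639822 = 2.0982822 rad/s. Result: 2.0982822 rad/s ≈ 2.098 rad/s (4 s.f.).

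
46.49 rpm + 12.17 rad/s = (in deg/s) 976.2. Check: 1 rpm = 0.10471976 rad/s, so 46.49 rpm = 46.49 * 0.10471976 = 4.8684214 rad/s. 12.17 rad/s is already in rad/s. Sum: 4.8684214 + 12.17 = 17.038421 rad/s. 1 deg/s = 0.017453293 rad/s, so 17.038421 rad/s = 17.038421 / 0.017453293 = 976.22964 deg/s ≈ 976.2 deg/s (4 s.f.).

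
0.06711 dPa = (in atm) 6.623e-08. Check: 1 dPa = 0.1 Pa, so 0.06711 dPa = 0.06711 * 0.1 = 0.006711 Pa. 1 atm = 101325 Pa, so 0.006711 Pa = 0.006711 / 101325 = 6.623242e-08 atm ≈ 6.623e-08 atm (4 s.f.).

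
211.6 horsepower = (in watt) 1 horsepower = 745.69987 W, so 211.6 horsepower = 211.6 * 745.69987 = 157790.09 W. 157790.09 W = 157790.09 watt ≈ 1.578e+05 watt (4 s.f.). Final answer: 1.578e+05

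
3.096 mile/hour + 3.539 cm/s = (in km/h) 1 mile/hour = 0.44704 m/s, so 3.096 mile/hour = 3.096 * 0.44704 = 1.3840358 m/s. 1 cm/s = 0.01 m/s, so 3.539 cm/s = 3.539 * 0.01 = 0.03539 m/s. Sum: 1.3840358 + 0.03539 = 1.4194258 m/s. 1 km/h = 0.27777778 m/s, so 1.4194258 m/s = 1.4194258 / 0.27777778 = 5.109933 km/h ≈ 5.11 km/h (4 s.f.). Final answer: 5.11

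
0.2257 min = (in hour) 1 min = 60 s, so 0.2257 min = 0.2257 * 60 = 13.542 s. 1 hour = 3600 s, so 13.542 s = 13.542 / 3600 = 0.0037616667 hour ≈ 0.003762 hour (4 s.f.). Final answer: 0.003762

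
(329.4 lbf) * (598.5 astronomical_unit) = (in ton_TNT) 3.136e+07. Check: 1 lbf = 4.4482216 N, so 329.4 lbf = 329.4 * 4.4482216 = 1465.2442 N. 1 astronomical_unit = 1.4959787e+11 m, so 598.5 astronomical_unit = 598.5 * 1.4959787e+11 = 8.9534326e+13 m. Combine: 1465.2442 N * 8.9534326e+13 m = 1.3118965e+17 J. 1 ton_TNT = 4.184e+09 J, so 1.3118965e+17 J = 1.3118965e+17 / 4.184e+09 = 31355079 ton_TNT ≈ 3.136e+07 ton_TNT (4 s.f.).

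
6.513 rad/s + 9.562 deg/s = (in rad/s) 6.68. Check: 6.513 rad/s is already in rad/s. 1 deg/s = 0.017453293 rad/s, so 9.562 deg/s = 9.562 * 0.017453293 = 0.16688838 rad/s. Sum: 6.513 + 0.16688838 = 6.6798884 rad/s. Result: 6.6798884 rad/s ≈ 6.68 rad/s (4 s.f.).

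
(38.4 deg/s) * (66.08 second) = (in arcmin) 1.522e+05. Check: 1 deg/s = 0.017453293 rad/s, so 38.4 deg/s = 38.4 * 0.017453293 = 0.67020643 rad/s. 66.08 second = 66.08 s. Combine: 0.67020643 rad/s * 66.08 s = 44.287241 rad. 1 arcmin = 0.00029088821 rad, so 44.287241 rad = 44.287241 / 0.00029088821 = 152248.32 arcmin ≈ 1.522e+05 arcmin (4 s.f.).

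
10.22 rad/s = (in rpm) 97.59. Check: 1 rpm = 0.10471976 rad/s, so 10.22 rad/s = 10.22 / 0.10471976 = 97.593811 rpm ≈ 97.59 rpm (4 s.f.).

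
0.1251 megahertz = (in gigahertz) 1 megahertz = 1000000 Hz, so 0.1251 megahertz = 0.1251 * 1000000 = 125100 Hz. 1 gigahertz = 1e+09 Hz, so 125100 Hz = 125100 / 1e+09 = 0.0001251 gigahertz. Final answer: 0.0001251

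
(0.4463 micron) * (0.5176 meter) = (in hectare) 1 micron = 1e-06 m, so 0.4463 micron = 0.4463 * 1e-06 = 4.463e-07 m. 0.5176 meter = 0.5176 m. Combine: 4.463e-07 m * 0.5176 m = 2.3100488e-07 m^2. 1 hectare = 10000 m^2, so 2.3100488e-07 m^2 = 2.3100488e-07 / 10000 = 2.3100488e-11 hectare ≈ 2.31e-11 hectare (4 s.f.). Final answer: 2.31e-11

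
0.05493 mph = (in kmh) 1 mph = 0.44704 m/s, so 0.05493 mph = 0.05493 * 0.44704 = 0.024555907 m/s. 1 kmh = 0.27777778 m/s, so 0.024555907 m/s = 0.024555907 / 0.27777778 = 0.088401266 kmh ≈ 0.0884 kmh (4 s.f.). Final answer: 0.0884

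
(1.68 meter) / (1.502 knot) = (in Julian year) 1.68 meter = 1.68 m. 1 knot = 0.51444444 m/s, so 1.502 knot = 1.502 * 0.51444444 = 0.77269556 m/s. Combine: 1.68 m / 0.77269556 m/s = 2.1742069 s. 1 Julian year = 31557600 s, so 2.1742069 s = 2.1742069 / 31557600 = 6.8896459e-08 Julian year ≈ 6.89e-08 Julian year (4 s.f.). Final answer: 6.89e-08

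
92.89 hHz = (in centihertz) 1 hHz = 100 Hz, so 92.89 hHz = 92.89 * 100 = 9289 Hz. 1 centihertz = 0.01 Hz, so 9289 Hz = 9289 / 0.01 = 928900 centihertz ≈ 9.289e+05 centihertz (4 s.f.). Final answer: 9.289e+05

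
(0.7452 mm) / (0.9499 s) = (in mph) 0.001755. Check: 1 mm = 0.001 m, so 0.7452 mm = 0.7452 * 0.001 = 0.0007452 m. 0.9499 s is already in s. Combine: 0.0007452 m / 0.9499 s = 0.00078450363 m/s. 1 mph = 0.44704 m/s, so 0.00078450363 m/s = 0.00078450363 / 0.44704 = 0.0017548846 mph ≈ 0.001755 mph (4 s.f.).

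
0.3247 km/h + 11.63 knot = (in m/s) 6.073. Check: 1 km/h = 0.27777778 m/s, so 0.3247 km/h = 0.3247 * 0.27777778 = 0.090194444 m/s. 1 knot = 0.51444444 m/s, so 11.63 knot = 11.63 * 0.51444444 = 5.9829889 m/s. Sum: 0.090194444 + 5.9829889 = 6.0731833 m/s. Result: 6.0731833 m/s ≈ 6.073 m/s (4 s.f.).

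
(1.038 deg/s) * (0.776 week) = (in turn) 1 deg/s = 0.017453293 rad/s, so 1.038 deg/s = 1.038 * 0.017453293 = 0.018116518 rad/s. 1 week = 604800 s, so 0.776 week = 0.776 * 604800 = 469324.8 s. Combine: 0.018116518 rad/s * 469324.8 s = 8502.531 rad. 1 turn = 6.2831853 rad, so 8502.531 rad = 8502.531 / 6.2831853 = 1353.2198 turn ≈ 1353 turn (4 s.f.). Final answer: 1353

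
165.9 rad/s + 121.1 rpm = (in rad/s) 165.9 rad/s is already in rad/s. 1 rpm = 0.10471976 rad/s, so 121.1 rpm = 121.1 * 0.10471976 = 12.681562 rad/s. Sum: 165.9 + 12.681562 = 178.58156 rad/s. Result: 178.58156 rad/s ≈ 178.6 rad/s (4 s.f.). Final answer: 178.6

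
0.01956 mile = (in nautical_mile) 1 mile = 1609.344 m, so 0.01956 mile = 0.01956 * 1609.344 = 31.478769 m. 1 nautical_mile = 1852 m, so 31.478769 m = 31.478769 / 1852 = 0.016997175 nautical_mile ≈ 0.017 nautical_mile (4 s.f.). Final answer: 0.017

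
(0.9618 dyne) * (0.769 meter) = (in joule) 1 dyne = 1e-05 N, so 0.9618 dyne = 0.9618 * 1e-05 = 9.618e-06 N. 0.769 meter = 0.769 m. Combine: 9.618e-06 N * 0.769 m = 7.396242e-06 J. 7.396242e-06 J = 7.396242e-06 joule ≈ 7.396e-06 joule (4 s.f.). Final answer: 7.396e-06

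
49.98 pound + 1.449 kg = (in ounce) 850.8. Check: 1 pound = 0.45359237 kg, so 49.98 pound = 49.98 * 0.45359237 = 22.670547 kg. 1.449 kg is already in kg. Sum: 22.670547 + 1.449 = 24.119547 kg. 1 ounce = 0.028349523 kg, so 24.119547 kg = 24.119547 / 0.028349523 = 850.79197 ounce ≈ 850.8 ounce (4 s.f.).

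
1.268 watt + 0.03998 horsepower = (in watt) 1.268 watt = 1.268 W. 1 horsepower = 745.69987 W, so 0.03998 horsepower = 0.03998 * 745.69987 = 29.813081 W. Sum: 1.268 + 29.813081 = 31.081081 W. 31.081081 W = 31.081081 watt ≈ 31.08 watt (4 s.f.). Final answer: 31.08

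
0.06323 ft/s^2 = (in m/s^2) 0.01927. Check: 1 ft/s^2 = 0.3048 m/s^2, so 0.06323 ft/s^2 = 0.06323 * 0.3048 = 0.019272504 m/s^2. Result: 0.019272504 m/s^2 ≈ 0.01927 m/s^2 (4 s.f.).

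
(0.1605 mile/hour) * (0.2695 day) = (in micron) 1 mile/hour = 0.44704 m/s, so 0.1605 mile/hour = 0.1605 * 0.44704 = 0.07174992 m/s. 1 day = 86400 s, so 0.2695 day = 0.2695 * 86400 = 23284.8 s. Combine: 0.07174992 m/s * 23284.8 s = 1670.6825 m. 1 micron = 1e-06 m, so 1670.6825 m = 1670.6825 / 1e-06 = 1.6706825e+09 micron ≈ 1.671e+09 micron (4 s.f.). Final answer: 1.671e+09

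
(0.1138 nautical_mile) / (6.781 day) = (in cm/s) 1 nautical_mile = 1852 m, so 0.1138 nautical_mile = 0.1138 * 1852 = 210.7576 m. 1 day = 86400 s, so 6.781 day = 6.781 * 86400 = 585878.4 s. Combine: 210.7576 m / 585878.4 s = 0.00035972925 m/s. 1 cm/s = 0.01 m/s, so 0.00035972925 m/s = 0.00035972925 / 0.01 = 0.035972925 cm/s ≈ 0.03597 cm/s (4 s.f.). Final answer: 0.03597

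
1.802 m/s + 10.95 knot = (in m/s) 1.802 m/s is already in m/s. 1 knot = 0.51444444 m/s, so 10.95 knot = 10.95 * 0.51444444 = 5.6331667 m/s. Sum: 1.802 + 5.6331667 = 7.4351667 m/s. Result: 7.4351667 m/s ≈ 7.435 m/s (4 s.f.). Final answer: 7.435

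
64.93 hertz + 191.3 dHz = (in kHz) 0.08406. Check: 64.93 hertz = 64.93 Hz. 1 dHz = 0.1 Hz, so 191.3 dHz = 191.3 * 0.1 = 19.13 Hz. Sum: 64.93 + 19.13 = 84.06 Hz. 1 kHz = 1000 Hz, so 84.06 Hz = 84.06 / 1000 = 0.08406 kHz.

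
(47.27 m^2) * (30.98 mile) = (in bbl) 47.27 m^2 is already in m^2. 1 mile = 1609.344 m, so 30.98 mile = 30.98 * 1609.344 = 49857.477 m. Combine: 47.27 m^2 * 49857.477 m = 2356762.9 m^3. 1 bbl = 0.15898729 m^3, so 2356762.9 m^3 = 2356762.9 / 0.15898729 = 14823593 bbl ≈ 1.482e+07 bbl (4 s.f.). Final answer: 1.482e+07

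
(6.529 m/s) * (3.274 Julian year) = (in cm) 6.529 m/s is already in m/s. 1 Julian year = 31557600 s, so 3.274 Julian year = 3.274 * 31557600 = 1.0331958e+08 s. Combine: 6.529 m/s * 1.0331958e+08 s = 6.7457355e+08 m. 1 cm = 0.01 m, so 6.7457355e+08 m = 6.7457355e+08 / 0.01 = 6.7457355e+10 cm ≈ 6.746e+10 cm (4 s.f.). Final answer: 6.746e+10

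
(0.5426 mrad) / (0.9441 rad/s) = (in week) 1 mrad = 0.001 rad, so 0.5426 mrad = 0.5426 * 0.001 = 0.0005426 rad. 0.9441 rad/s is already in rad/s. Combine: 0.0005426 rad / 0.9441 rad/s = 0.00057472725 s. 1 week = 604800 s, so 0.00057472725 s = 0.00057472725 / 604800 = 9.5027654e-10 week ≈ 9.503e-10 week (4 s.f.). Final answer: 9.503e-10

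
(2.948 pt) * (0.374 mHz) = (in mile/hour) 1 pt = 0.00035277778 m, so 2.948 pt = 2.948 * 0.00035277778 = 0.0010399889 m. 1 mHz = 0.001 Hz, so 0.374 mHz = 0.374 * 0.001 = 0.000374 Hz. Combine: 0.0010399889 m * 0.000374 Hz = 3.8895584e-07 m/s. 1 mile/hour = 0.44704 m/s, so 3.8895584e-07 m/s = 3.8895584e-07 / 0.44704 = 8.7006944e-07 mile/hour ≈ 8.701e-07 mile/hour (4 s.f.). Final answer: 8.701e-07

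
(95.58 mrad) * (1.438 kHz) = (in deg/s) 1 mrad = 0.001 rad, so 95.58 mrad = 95.58 * 0.001 = 0.09558 rad. 1 kHz = 1000 Hz, so 1.438 kHz = 1.438 * 1000 = 1438 Hz. Combine: 0.09558 rad * 1438 Hz = 137.44404 rad/s. 1 deg/s = 0.017453293 rad/s, so 137.44404 rad/s = 137.44404 / 0.017453293 = 7874.9634 deg/s ≈ 7875 deg/s (4 s.f.). Final answer: 7875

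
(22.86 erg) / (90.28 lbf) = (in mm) 5.692e-06. Check: 1 erg = 1e-07 J, so 22.86 erg = 22.86 * 1e-07 = 2.286e-06 J. 1 lbf = 4.4482216 N, so 90.28 lbf = 90.28 * 4.4482216 = 401.58545 N. Combine: 2.286e-06 J / 401.58545 N = 5.6924373e-09 m. 1 mm = 0.001 m, so 5.6924373e-09 m = 5.6924373e-09 / 0.001 = 5.6924373e-06 mm ≈ 5.692e-06 mm (4 s.f.).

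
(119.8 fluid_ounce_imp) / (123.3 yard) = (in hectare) 1 fluid_ounce_imp = 2.8413063e-05 m^3, so 119.8 fluid_ounce_imp = 119.8 * 2.8413063e-05 = 0.0034038849 m^3. 1 yard = 0.9144 m, so 123.3 yard = 123.3 * 0.9144 = 112.74552 m. Combine: 0.0034038849 m^3 / 112.74552 m = 3.0190866e-05 m^2. 1 hectare = 10000 m^2, so 3.0190866e-05 m^2 = 3.0190866e-05 / 10000 = 3.0190866e-09 hectare ≈ 3.019e-09 hectare (4 s.f.). Final answer: 3.019e-09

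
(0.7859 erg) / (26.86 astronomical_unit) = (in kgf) 1.994e-21. Check: 1 erg = 1e-07 J, so 0.7859 erg = 0.7859 * 1e-07 = 7.859e-08 J. 1 astronomical_unit = 1.4959787e+11 m, so 26.86 astronomical_unit = 26.86 * 1.4959787e+11 = 4.0181988e+12 m. Combine: 7.859e-08 J / 4.0181988e+12 m = 1.9558515e-20 N. 1 kgf = 9.80665 N, so 1.9558515e-20 N = 1.9558515e-20 / 9.80665 = 1.9944134e-21 kgf ≈ 1.994e-21 kgf (4 s.f.).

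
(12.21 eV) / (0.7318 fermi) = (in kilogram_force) 1 eV = 1.6021766e-19 J, so 12.21 eV = 12.21 * 1.6021766e-19 = 1.9562577e-18 J. 1 fermi = 1e-15 m, so 0.7318 fermi = 0.7318 * 1e-15 = 7.318e-16 m. Combine: 1.9562577e-18 J / 7.318e-16 m = 0.0026732135 N. 1 kilogram_force = 9.80665 N, so 0.0026732135 N = 0.0026732135 / 9.80665 = 0.00027259192 kilogram_force ≈ 0.0002726 kilogram_force (4 s.f.). Final answer: 0.0002726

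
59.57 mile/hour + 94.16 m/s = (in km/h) 1 mile/hour = 0.44704 m/s, so 59.57 mile/hour = 59.57 * 0.44704 = 26.630173 m/s. 94.16 m/s is already in m/s. Sum: 26.630173 + 94.16 = 120.79017 m/s. 1 km/h = 0.27777778 m/s, so 120.79017 m/s = 120.79017 / 0.27777778 = 434.84462 km/h ≈ 434.8 km/h (4 s.f.). Final answer: 434.8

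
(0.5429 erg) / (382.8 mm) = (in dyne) 0.01418. Check: 1 erg = 1e-07 J, so 0.5429 erg = 0.5429 * 1e-07 = 5.429e-08 J. 1 mm = 0.001 m, so 382.8 mm = 382.8 * 0.001 = 0.3828 m. Combine: 5.429e-08 J / 0.3828 m = 1.4182341e-07 N. 1 dyne = 1e-05 N, so 1.4182341e-07 N = 1.4182341e-07 / 1e-05 = 0.014182341 dyne ≈ 0.01418 dyne (4 s.f.).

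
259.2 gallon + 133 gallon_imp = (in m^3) 1.586. Check: 1 gallon = 0.0037854118 m^3, so 259.2 gallon = 259.2 * 0.0037854118 = 0.98117873 m^3. 1 gallon_imp = 0.00454609 m^3, so 133 gallon_imp = 133 * 0.00454609 = 0.60462997 m^3. Sum: 0.98117873 + 0.60462997 = 1.5858087 m^3. Result: 1.5858087 m^3 ≈ 1.586 m^3 (4 s.f.).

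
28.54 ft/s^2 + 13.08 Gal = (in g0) 0.9004. Check: 1 ft/s^2 = 0.3048 m/s^2, so 28.54 ft/s^2 = 28.54 * 0.3048 = 8.698992 m/s^2. 1 Gal = 0.01 m/s^2, so 13.08 Gal = 13.08 * 0.01 = 0.1308 m/s^2. Sum: 8.698992 + 0.1308 = 8.829792 m/s^2. 1 g0 = 9.80665 m/s^2, so 8.829792 m/s^2 = 8.829792 / 9.80665 = 0.90038821 g0 ≈ 0.9004 g0 (4 s.f.).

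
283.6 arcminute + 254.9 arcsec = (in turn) 1 arcminute = 0.00029088821 rad, so 283.6 arcminute = 283.6 * 0.00029088821 = 0.082495896 rad. 1 arcsec = 4.8481368e-06 rad, so 254.9 arcsec = 254.9 * 4.8481368e-06 = 0.0012357901 rad. Sum: 0.082495896 + 0.0012357901 = 0.083731686 rad. 1 turn = 6.2831853 rad, so 0.083731686 rad = 0.083731686 / 6.2831853 = 0.013326312 turn ≈ 0.01333 turn (4 s.f.). Final answer: 0.01333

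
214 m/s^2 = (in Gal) 1 Gal = 0.01 m/s^2, so 214 m/s^2 = 214 / 0.01 = 21400 Gal ≈ 2.14e+04 Gal (4 s.f.). Final answer: 2.14e+04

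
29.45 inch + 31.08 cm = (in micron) 1.059e+06. Check: 1 inch = 0.0254 m, so 29.45 inch = 29.45 * 0.0254 = 0.74803 m. 1 cm = 0.01 m, so 31.08 cm = 31.08 * 0.01 = 0.3108 m. Sum: 0.74803 + 0.3108 = 1.05883 m. 1 micron = 1e-06 m, so 1.05883 m = 1.05883 / 1e-06 = 1058830 micron ≈ 1.059e+06 micron (4 s.f.).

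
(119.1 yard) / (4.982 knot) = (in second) 42.49. Check: 1 yard = 0.9144 m, so 119.1 yard = 119.1 * 0.9144 = 108.90504 m. 1 knot = 0.51444444 m/s, so 4.982 knot = 4.982 * 0.51444444 = 2.5629622 m/s. Combine: 108.90504 m / 2.5629622 m/s = 42.491863 s. 42.491863 s = 42.491863 second ≈ 42.49 second (4 s.f.).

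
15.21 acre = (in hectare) 6.155. Check: 1 acre = 4046.8564 m^2, so 15.21 acre = 15.21 * 4046.8564 = 61552.686 m^2. 1 hectare = 10000 m^2, so 61552.686 m^2 = 61552.686 / 10000 = 6.1552686 hectare ≈ 6.155 hectare (4 s.f.).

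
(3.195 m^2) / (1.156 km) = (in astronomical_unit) 1.848e-14. Check: 3.195 m^2 is already in m^2. 1 km = 1000 m, so 1.156 km = 1.156 * 1000 = 1156 m. Combine: 3.195 m^2 / 1156 m = 0.0027638408 m. 1 astronomical_unit = 1.4959787e+11 m, so 0.0027638408 m = 0.0027638408 / 1.4959787e+11 = 1.8475135e-14 astronomical_unit ≈ 1.848e-14 astronomical_unit (4 s.f.).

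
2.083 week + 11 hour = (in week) 2.148. Check: 1 week = 604800 s, so 2.083 week = 2.083 * 604800 = 1259798.4 s. 1 hour = 3600 s, so 11 hour = 11 * 3600 = 39600 s. Sum: 1259798.4 + 39600 = 1299398.4 s. 1 week = 604800 s, so 1299398.4 s = 1299398.4 / 604800 = 2.1484762 week ≈ 2.148 week (4 s.f.).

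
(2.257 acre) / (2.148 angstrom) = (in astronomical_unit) 284.2. Check: 1 acre = 4046.8564 m^2, so 2.257 acre = 2.257 * 4046.8564 = 9133.7549 m^2. 1 angstrom = 1e-10 m, so 2.148 angstrom = 2.148 * 1e-10 = 2.148e-10 m. Combine: 9133.7549 m^2 / 2.148e-10 m = 4.2522137e+13 m. 1 astronomical_unit = 1.4959787e+11 m, so 4.2522137e+13 m = 4.2522137e+13 / 1.4959787e+11 = 284.24293 astronomical_unit ≈ 284.2 astronomical_unit (4 s.f.).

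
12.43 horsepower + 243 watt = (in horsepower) 12.76. Check: 1 horsepower = 745.69987 W, so 12.43 horsepower = 12.43 * 745.69987 = 9269.0494 W. 243 watt = 243 W. Sum: 9269.0494 + 243 = 9512.0494 W. 1 horsepower = 745.69987 W, so 9512.0494 W = 9512.0494 / 745.69987 = 12.755868 horsepower ≈ 12.76 horsepower (4 s.f.).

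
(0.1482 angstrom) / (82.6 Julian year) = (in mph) 1.272e-20. Check: 1 angstrom = 1e-10 m, so 0.1482 angstrom = 0.1482 * 1e-10 = 1.482e-11 m. 1 Julian year = 31557600 s, so 82.6 Julian year = 82.6 * 31557600 = 2.6066578e+09 s. Combine: 1.482e-11 m / 2.6066578e+09 s = 5.6854414e-21 m/s. 1 mph = 0.44704 m/s, so 5.6854414e-21 m/s = 5.6854414e-21 / 0.44704 = 1.271797e-20 mph ≈ 1.272e-20 mph (4 s.f.).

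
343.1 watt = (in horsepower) 0.4601. Check: 343.1 watt = 343.1 W. 1 horsepower = 745.69987 W, so 343.1 W = 343.1 / 745.69987 = 0.46010468 horsepower ≈ 0.4601 horsepower (4 s.f.).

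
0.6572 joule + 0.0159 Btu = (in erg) 1.743e+08. Check: 0.6572 joule = 0.6572 J. 1 Btu = 1055.0559 J, so 0.0159 Btu = 0.0159 * 1055.0559 = 16.775388 J. Sum: 0.6572 + 16.775388 = 17.432588 J. 1 erg = 1e-07 J, so 17.432588 J = 17.432588 / 1e-07 = 1.7432588e+08 erg ≈ 1.743e+08 erg (4 s.f.).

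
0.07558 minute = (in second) 1 minute = 60 s, so 0.07558 minute = 0.07558 * 60 = 4.5348 s. 4.5348 s = 4.5348 second ≈ 4.535 second (4 s.f.). Final answer: 4.535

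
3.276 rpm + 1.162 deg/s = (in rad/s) 1 rpm = 0.10471976 rad/s, so 3.276 rpm = 3.276 * 0.10471976 = 0.34306192 rad/s. 1 deg/s = 0.017453293 rad/s, so 1.162 deg/s = 1.162 * 0.017453293 = 0.020280726 rad/s. Sum: 0.34306192 + 0.020280726 = 0.36334264 rad/s. Result: 0.36334264 rad/s ≈ 0.3633 rad/s (4 s.f.). Final answer: 0.3633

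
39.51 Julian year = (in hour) 3.463e+05. Check: 1 Julian year = 31557600 s, so 39.51 Julian year = 39.51 * 31557600 = 1.2468408e+09 s. 1 hour = 3600 s, so 1.2468408e+09 s = 1.2468408e+09 / 3600 = 346344.66 hour ≈ 3.463e+05 hour (4 s.f.).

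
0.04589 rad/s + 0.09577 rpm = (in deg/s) 3.204. Check: 0.04589 rad/s is already in rad/s. 1 rpm = 0.10471976 rad/s, so 0.09577 rpm = 0.09577 * 0.10471976 = 0.010029011 rad/s. Sum: 0.04589 + 0.010029011 = 0.055919011 rad/s. 1 deg/s = 0.017453293 rad/s, so 0.055919011 rad/s = 0.055919011 / 0.017453293 = 3.2039233 deg/s ≈ 3.204 deg/s (4 s.f.).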